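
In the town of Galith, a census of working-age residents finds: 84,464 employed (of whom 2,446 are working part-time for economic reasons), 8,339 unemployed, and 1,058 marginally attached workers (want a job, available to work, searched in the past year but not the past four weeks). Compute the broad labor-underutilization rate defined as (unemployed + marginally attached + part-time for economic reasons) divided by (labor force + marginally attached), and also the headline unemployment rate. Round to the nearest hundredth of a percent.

Broad underutilization rate ≈ 12.62%; headline unemployment rate ≈ 8.99%.

Labor force = 84,464 + 8,339 = 92,803.
Numerator = 8,339 + 1,058 + 2,446 = 11,843.
Denominator = 92,803 + 1,058 = 93,861.
Broad rate = 11,843 / 93,861 = 12.62%.
Headline unemployment rate = 8,339 / 92,803 = 8.99%.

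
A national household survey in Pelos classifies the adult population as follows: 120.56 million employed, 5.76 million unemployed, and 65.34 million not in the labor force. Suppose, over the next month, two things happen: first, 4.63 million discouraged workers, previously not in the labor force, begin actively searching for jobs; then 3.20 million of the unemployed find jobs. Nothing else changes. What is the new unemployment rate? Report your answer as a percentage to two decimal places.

Initially, labor force = 120.56 + 5.76 = 126.32 million, so u = 5.76/126.32 = 4.56%.
After the first change, unemployed and labor force both rise by 4.63 → E = 120.56, U = 10.39, labor force = 130.95 million.
After the second change, unemployed falls and employed rises by 3.20; labor force unchanged → E = 123.76, U = 7.19, labor force = 130.95 million.
New unemployment rate = 7.19 / 130.95 = 5.49%.

New unemployment rate ≈ 5.49%.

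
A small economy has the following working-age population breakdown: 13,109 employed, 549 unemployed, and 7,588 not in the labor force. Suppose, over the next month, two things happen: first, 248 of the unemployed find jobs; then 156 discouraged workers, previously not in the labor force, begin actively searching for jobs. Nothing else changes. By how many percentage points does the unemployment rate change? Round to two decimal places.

Initially, labor force = 13,109 + 549 = 13,658, so u = 549/13,658 = 4.02%.
After the first change, unemployed falls and employed rises by 248; labor force unchanged → E = 13,357, U = 301, labor force = 13,658.
After the second change, unemployed and labor force both rise by 156 → E = 13,357, U = 457, labor force = 13,814.
New unemployment rate = 457 / 13,814 = 3.31%.
Change = 3.31% − 4.02% = −0.71 percentage points.

The unemployment rate changes by −0.71 percentage points.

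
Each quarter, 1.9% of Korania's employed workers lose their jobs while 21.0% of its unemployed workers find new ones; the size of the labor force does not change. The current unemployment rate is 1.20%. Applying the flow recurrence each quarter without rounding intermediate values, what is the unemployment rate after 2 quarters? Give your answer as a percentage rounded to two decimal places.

Unemployment rate after two quarters ≈ 4.08%.

With a fixed labor force, u_{t+1} = u_t + s·(1−u_t) − f·u_t = u_t·(1−s−f) + s.
Here 1−s−f = 0.771 and s = 0.019.
u_1 = 0.012000 × 0.771 + 0.019 = 0.028252.
u_2 = 0.028252 × 0.771 + 0.019 = 0.040782.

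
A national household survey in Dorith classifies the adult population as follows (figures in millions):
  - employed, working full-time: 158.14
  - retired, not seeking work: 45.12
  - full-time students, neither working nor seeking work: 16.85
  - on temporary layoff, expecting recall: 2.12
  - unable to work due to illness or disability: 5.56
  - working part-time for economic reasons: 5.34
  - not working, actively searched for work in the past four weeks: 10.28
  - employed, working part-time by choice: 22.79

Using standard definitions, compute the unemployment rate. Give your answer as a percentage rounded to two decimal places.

Employed = 158.14 + 5.34 + 22.79 = 186.27 million (anyone who worked, including part-time for economic reasons, counts as employed).
Unemployed = 2.12 + 10.28 = 12.40 million (jobless and actively searching, or on temporary layoff).
Labor force = 186.27 + 12.40 = 198.67 million.
Unemployment rate = 12.40 / 198.67 = 6.24%.

Unemployment rate ≈ 6.24%.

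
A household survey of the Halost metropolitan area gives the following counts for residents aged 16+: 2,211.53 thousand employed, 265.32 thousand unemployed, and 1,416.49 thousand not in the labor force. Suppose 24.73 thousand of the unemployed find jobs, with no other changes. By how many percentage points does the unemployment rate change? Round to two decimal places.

The unemployment rate changes by −1.00 percentage points.

Initially, labor force = 2,211.53 + 265.32 = 2,476.85 thousand, so u = 265.32/2,476.85 = 10.71%.
After the change, unemployed falls and employed rises by 24.73; labor force unchanged → E = 2,236.26, U = 240.59, labor force = 2,476.85 thousand.
New unemployment rate = 240.59 / 2,476.85 = 9.71%.
Change = 9.71% − 10.71% = −1.00 percentage points.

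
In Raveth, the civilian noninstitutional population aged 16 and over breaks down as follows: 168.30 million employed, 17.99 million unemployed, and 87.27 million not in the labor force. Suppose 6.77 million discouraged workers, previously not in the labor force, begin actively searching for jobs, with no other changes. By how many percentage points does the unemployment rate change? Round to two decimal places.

Initially, labor force = 168.30 + 17.99 = 186.29 million, so u = 17.99/186.29 = 9.66%.
After the change, unemployed and labor force both rise by 6.77 → E = 168.30, U = 24.76, labor force = 193.06 million.
New unemployment rate = 24.76 / 193.06 = 12.83%.
Change = 12.83% − 9.66% = +3.17 percentage points.

The unemployment rate changes by +3.17 percentage points.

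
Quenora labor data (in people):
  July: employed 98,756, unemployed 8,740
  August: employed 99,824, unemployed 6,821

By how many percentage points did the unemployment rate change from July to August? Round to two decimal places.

The unemployment rate changed by −1.73 percentage points.

July: labor force = 98,756 + 8,740 = 107,496; u = 8,740/107,496 = 8.13%.
August: labor force = 99,824 + 6,821 = 106,645; u = 6,821/106,645 = 6.40%.
Change = 6.40% − 8.13% = −1.73 pp.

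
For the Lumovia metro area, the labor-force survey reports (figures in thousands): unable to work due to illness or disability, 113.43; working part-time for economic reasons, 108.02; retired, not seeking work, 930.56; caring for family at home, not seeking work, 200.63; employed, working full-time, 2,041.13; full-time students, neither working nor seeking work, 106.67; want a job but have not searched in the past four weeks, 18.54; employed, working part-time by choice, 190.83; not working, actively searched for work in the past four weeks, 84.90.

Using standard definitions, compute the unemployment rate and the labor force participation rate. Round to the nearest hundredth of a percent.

Employed = 108.02 + 2,041.13 + 190.83 = 2,339.98 thousand (anyone who worked, including part-time for economic reasons, counts as employed).
Unemployed = 84.90 thousand.
Labor force = 2,339.98 + 84.90 = 2,424.88 thousand.
Not in labor force = 113.43 + 930.56 + 200.63 + 106.67 + 18.54 = 1,369.83 thousand (those not working and not actively searching are outside the labor force — including those who want a job but have given up searching).
Civilian working-age population = 2,424.88 + 1,369.83 = 3,794.71 thousand.
Unemployment rate = 84.90 / 2,424.88 = 3.50%.
Labor force participation rate = 2,424.88 / 3,794.71 = 63.90%.

Unemployment rate ≈ 3.50%; labor force participation rate ≈ 63.90%.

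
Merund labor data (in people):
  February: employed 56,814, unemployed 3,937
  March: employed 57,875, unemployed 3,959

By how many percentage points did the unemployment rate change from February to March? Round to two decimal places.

The unemployment rate changed by −0.08 percentage points.

February: labor force = 56,814 + 3,937 = 60,751; u = 3,937/60,751 = 6.48%.
March: labor force = 57,875 + 3,959 = 61,834; u = 3,959/61,834 = 6.40%.
Change = 6.40% − 6.48% = −0.08 pp.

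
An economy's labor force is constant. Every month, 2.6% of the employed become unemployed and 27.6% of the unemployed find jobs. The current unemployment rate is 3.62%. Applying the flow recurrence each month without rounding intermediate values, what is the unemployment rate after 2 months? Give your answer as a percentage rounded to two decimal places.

Unemployment rate after two months ≈ 6.18%.

With a fixed labor force, u_{t+1} = u_t + s·(1−u_t) − f·u_t = u_t·(1−s−f) + s.
Here 1−s−f = 0.698 and s = 0.026.
u_1 = 0.036200 × 0.698 + 0.026 = 0.051268.
u_2 = 0.051268 × 0.698 + 0.026 = 0.061785.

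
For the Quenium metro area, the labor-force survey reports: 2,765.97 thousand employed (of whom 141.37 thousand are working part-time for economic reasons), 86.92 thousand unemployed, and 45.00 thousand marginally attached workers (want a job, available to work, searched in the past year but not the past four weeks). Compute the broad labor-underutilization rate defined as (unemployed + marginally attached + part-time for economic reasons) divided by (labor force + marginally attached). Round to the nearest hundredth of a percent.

Broad underutilization rate ≈ 9.43%.

Labor force = 2,765.97 + 86.92 = 2,852.89 thousand.
Numerator = 86.92 + 45.00 + 141.37 = 273.29 thousand.
Denominator = 2,852.89 + 45.00 = 2,897.89 thousand.
Broad rate = 273.29 / 2,897.89 = 9.43%.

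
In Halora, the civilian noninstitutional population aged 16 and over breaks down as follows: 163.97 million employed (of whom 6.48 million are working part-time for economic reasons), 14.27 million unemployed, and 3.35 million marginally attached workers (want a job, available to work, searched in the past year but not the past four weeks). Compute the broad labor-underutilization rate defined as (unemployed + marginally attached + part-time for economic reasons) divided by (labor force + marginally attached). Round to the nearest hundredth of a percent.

Labor force = 163.97 + 14.27 = 178.24 million.
Numerator = 14.27 + 3.35 + 6.48 = 24.10 million.
Denominator = 178.24 + 3.35 = 181.59 million.
Broad rate = 24.10 / 181.59 = 13.27%.

Broad underutilization rate ≈ 13.27%.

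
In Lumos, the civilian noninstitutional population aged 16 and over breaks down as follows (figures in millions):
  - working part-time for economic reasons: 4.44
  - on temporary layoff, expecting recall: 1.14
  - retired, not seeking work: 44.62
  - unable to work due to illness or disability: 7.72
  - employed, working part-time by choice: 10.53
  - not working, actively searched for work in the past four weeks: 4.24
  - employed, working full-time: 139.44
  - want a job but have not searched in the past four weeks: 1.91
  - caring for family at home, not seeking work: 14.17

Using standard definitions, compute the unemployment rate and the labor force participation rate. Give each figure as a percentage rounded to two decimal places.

Employed = 4.44 + 10.53 + 139.44 = 154.41 million (anyone who worked, including part-time for economic reasons, counts as employed).
Unemployed = 1.14 + 4.24 = 5.38 million (jobless and actively searching, or on temporary layoff).
Labor force = 154.41 + 5.38 = 159.79 million.
Not in labor force = 44.62 + 7.72 + 1.91 + 14.17 = 68.42 million (those not working and not actively searching are outside the labor force — including those who want a job but have given up searching).
Civilian working-age population = 159.79 + 68.42 = 228.21 million.
Unemployment rate = 5.38 / 159.79 = 3.37%.
Labor force participation rate = 159.79 / 228.21 = 70.02%.

Unemployment rate ≈ 3.37%; labor force participation rate ≈ 70.02%.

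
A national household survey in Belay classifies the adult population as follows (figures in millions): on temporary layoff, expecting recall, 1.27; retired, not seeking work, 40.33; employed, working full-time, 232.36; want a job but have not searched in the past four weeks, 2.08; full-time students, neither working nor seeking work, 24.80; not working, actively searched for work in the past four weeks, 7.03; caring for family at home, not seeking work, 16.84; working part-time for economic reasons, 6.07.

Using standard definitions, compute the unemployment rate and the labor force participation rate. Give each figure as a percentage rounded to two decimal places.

Unemployment rate ≈ 3.36%; labor force participation rate ≈ 74.59%.

Employed = 232.36 + 6.07 = 238.43 million (anyone who worked, including part-time for economic reasons, counts as employed).
Unemployed = 1.27 + 7.03 = 8.30 million (jobless and actively searching, or on temporary layoff).
Labor force = 238.43 + 8.30 = 246.73 million.
Not in labor force = 40.33 + 2.08 + 24.80 + 16.84 = 84.05 million (those not working and not actively searching are outside the labor force — including those who want a job but have given up searching).
Civilian working-age population = 246.73 + 84.05 = 330.78 million.
Unemployment rate = 8.30 / 246.73 = 3.36%.
Labor force participation rate = 246.73 / 330.78 = 74.59%.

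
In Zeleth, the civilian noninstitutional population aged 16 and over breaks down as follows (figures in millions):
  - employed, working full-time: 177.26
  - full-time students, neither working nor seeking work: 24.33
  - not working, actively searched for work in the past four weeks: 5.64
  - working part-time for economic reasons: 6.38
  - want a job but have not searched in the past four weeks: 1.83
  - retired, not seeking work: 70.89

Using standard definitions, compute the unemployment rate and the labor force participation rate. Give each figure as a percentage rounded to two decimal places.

Unemployment rate ≈ 2.98%; labor force participation rate ≈ 66.11%.

Employed = 177.26 + 6.38 = 183.64 million (anyone who worked, including part-time for economic reasons, counts as employed).
Unemployed = 5.64 million.
Labor force = 183.64 + 5.64 = 189.28 million.
Not in labor force = 24.33 + 1.83 + 70.89 = 97.05 million (those not working and not actively searching are outside the labor force — including those who want a job but have given up searching).
Civilian working-age population = 189.28 + 97.05 = 286.33 million.
Unemployment rate = 5.64 / 189.28 = 2.98%.
Labor force participation rate = 189.28 / 286.33 = 66.11%.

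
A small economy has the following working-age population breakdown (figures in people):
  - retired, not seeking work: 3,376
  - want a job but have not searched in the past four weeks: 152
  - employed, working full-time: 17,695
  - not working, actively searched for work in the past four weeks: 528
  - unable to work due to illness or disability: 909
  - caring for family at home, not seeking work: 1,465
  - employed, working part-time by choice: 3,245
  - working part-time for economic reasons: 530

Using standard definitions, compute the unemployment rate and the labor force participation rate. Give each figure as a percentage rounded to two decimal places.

Employed = 17,695 + 3,245 + 530 = 21,470 (anyone who worked, including part-time for economic reasons, counts as employed).
Unemployed = 528.
Labor force = 21,470 + 528 = 21,998.
Not in labor force = 3,376 + 152 + 909 + 1,465 = 5,902 (those not working and not actively searching are outside the labor force — including those who want a job but have given up searching).
Civilian working-age population = 21,998 + 5,902 = 27,900.
Unemployment rate = 528 / 21,998 = 2.40%.
Labor force participation rate = 21,998 / 27,900 = 78.85%.

Unemployment rate ≈ 2.40%; labor force participation rate ≈ 78.85%.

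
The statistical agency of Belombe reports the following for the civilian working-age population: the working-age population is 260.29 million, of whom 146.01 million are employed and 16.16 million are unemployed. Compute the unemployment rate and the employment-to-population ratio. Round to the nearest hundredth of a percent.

Unemployment rate ≈ 9.96%; employment-population ratio ≈ 56.10%.

Labor force = employed + unemployed = 146.01 + 16.16 = 162.17 million.
Unemployment rate = 16.16 / 162.17 = 9.96%.
Employment-population ratio = 146.01 / 260.29 = 56.10%.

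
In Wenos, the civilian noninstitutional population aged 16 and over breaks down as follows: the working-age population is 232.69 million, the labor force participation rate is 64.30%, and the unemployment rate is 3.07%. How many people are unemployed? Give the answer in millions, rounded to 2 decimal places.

About 4.59 million are unemployed.

Labor force = 0.6430 × 232.69 = 149.62 million.
Unemployed = 0.0307 × 149.62 ≈ 4.59 million.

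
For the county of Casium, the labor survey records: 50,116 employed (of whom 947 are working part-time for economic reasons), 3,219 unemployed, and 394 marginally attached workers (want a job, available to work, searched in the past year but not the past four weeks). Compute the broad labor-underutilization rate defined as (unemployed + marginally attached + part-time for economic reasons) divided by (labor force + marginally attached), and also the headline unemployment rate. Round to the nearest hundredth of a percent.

Labor force = 50,116 + 3,219 = 53,335.
Numerator = 3,219 + 394 + 947 = 4,560.
Denominator = 53,335 + 394 = 53,729.
Broad rate = 4,560 / 53,729 = 8.49%.
Headline unemployment rate = 3,219 / 53,335 = 6.04%.

Broad underutilization rate ≈ 8.49%; headline unemployment rate ≈ 6.04%.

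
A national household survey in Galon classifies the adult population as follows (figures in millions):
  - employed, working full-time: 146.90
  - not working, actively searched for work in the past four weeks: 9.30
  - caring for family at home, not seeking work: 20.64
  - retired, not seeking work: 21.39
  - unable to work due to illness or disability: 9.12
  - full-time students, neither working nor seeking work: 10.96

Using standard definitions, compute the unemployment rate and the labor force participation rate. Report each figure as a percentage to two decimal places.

Unemployment rate ≈ 5.95%; labor force participation rate ≈ 71.55%.

Employed = 146.90 million.
Unemployed = 9.30 million.
Labor force = 146.90 + 9.30 = 156.20 million.
Not in labor force = 20.64 + 21.39 + 9.12 + 10.96 = 62.11 million (those not working and not actively searching are outside the labor force).
Civilian working-age population = 156.20 + 62.11 = 218.31 million.
Unemployment rate = 9.30 / 156.20 = 5.95%.
Labor force participation rate = 156.20 / 218.31 = 71.55%.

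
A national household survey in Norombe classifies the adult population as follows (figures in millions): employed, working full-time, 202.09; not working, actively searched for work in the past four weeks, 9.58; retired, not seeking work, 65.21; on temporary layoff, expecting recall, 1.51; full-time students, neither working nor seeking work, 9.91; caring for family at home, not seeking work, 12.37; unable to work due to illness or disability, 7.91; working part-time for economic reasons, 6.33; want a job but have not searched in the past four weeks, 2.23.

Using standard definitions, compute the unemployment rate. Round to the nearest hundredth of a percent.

Employed = 202.09 + 6.33 = 208.42 million (anyone who worked, including part-time for economic reasons, counts as employed).
Unemployed = 9.58 + 1.51 = 11.09 million (jobless and actively searching, or on temporary layoff).
Labor force = 208.42 + 11.09 = 219.51 million.
Unemployment rate = 11.09 / 219.51 = 5.05%.

Unemployment rate ≈ 5.05%.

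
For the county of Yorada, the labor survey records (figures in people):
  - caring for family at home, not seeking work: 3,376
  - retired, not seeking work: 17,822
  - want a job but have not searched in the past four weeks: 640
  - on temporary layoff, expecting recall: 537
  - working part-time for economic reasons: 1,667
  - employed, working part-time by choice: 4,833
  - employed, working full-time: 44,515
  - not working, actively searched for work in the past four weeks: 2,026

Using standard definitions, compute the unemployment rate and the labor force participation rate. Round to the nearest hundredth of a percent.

Unemployment rate ≈ 4.78%; labor force participation rate ≈ 71.04%.

Employed = 1,667 + 4,833 + 44,515 = 51,015 (anyone who worked, including part-time for economic reasons, counts as employed).
Unemployed = 537 + 2,026 = 2,563 (jobless and actively searching, or on temporary layoff).
Labor force = 51,015 + 2,563 = 53,578.
Not in labor force = 3,376 + 17,822 + 640 = 21,838 (those not working and not actively searching are outside the labor force — including those who want a job but have given up searching).
Civilian working-age population = 53,578 + 21,838 = 75,416.
Unemployment rate = 2,563 / 53,578 = 4.78%.
Labor force participation rate = 53,578 / 75,416 = 71.04%.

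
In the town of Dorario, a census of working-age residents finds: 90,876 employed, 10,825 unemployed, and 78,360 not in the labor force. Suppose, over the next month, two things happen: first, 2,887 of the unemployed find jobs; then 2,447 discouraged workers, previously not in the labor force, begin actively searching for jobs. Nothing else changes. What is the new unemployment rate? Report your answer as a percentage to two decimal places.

New unemployment rate ≈ 9.97%.

Initially, labor force = 90,876 + 10,825 = 101,701, so u = 10,825/101,701 = 10.64%.
After the first change, unemployed falls and employed rises by 2,887; labor force unchanged → E = 93,763, U = 7,938, labor force = 101,701.
After the second change, unemployed and labor force both rise by 2,447 → E = 93,763, U = 10,385, labor force = 104,148.
New unemployment rate = 10,385 / 104,148 = 9.97%.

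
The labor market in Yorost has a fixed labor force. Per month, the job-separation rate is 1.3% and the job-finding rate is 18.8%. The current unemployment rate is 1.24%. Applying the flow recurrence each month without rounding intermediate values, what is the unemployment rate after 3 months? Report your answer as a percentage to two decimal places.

With a fixed labor force, u_{t+1} = u_t + s·(1−u_t) − f·u_t = u_t·(1−s−f) + s.
Here 1−s−f = 0.799 and s = 0.013.
u_1 = 0.012400 × 0.799 + 0.013 = 0.022908.
u_2 = 0.022908 × 0.799 + 0.013 = 0.031303.
u_3 = 0.031303 × 0.799 + 0.013 = 0.038011.

Unemployment rate after three months ≈ 3.80%.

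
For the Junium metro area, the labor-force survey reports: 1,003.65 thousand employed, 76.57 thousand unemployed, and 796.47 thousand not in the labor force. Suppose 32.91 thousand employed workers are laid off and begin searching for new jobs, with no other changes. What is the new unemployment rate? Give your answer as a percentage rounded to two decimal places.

New unemployment rate ≈ 10.13%.

Initially, labor force = 1,003.65 + 76.57 = 1,080.22 thousand, so u = 76.57/1,080.22 = 7.09%.
After the change, employed falls and unemployed rises by 32.91; labor force unchanged → E = 970.74, U = 109.48, labor force = 1,080.22 thousand.
New unemployment rate = 109.48 / 1,080.22 = 10.13%.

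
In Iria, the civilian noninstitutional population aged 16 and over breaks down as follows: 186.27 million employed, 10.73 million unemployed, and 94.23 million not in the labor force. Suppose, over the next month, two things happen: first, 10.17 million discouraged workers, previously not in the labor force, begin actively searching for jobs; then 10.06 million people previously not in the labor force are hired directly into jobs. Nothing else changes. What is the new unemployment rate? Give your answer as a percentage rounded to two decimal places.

Initially, labor force = 186.27 + 10.73 = 197.00 million, so u = 10.73/197.00 = 5.45%.
After the first change, unemployed and labor force both rise by 10.17 → E = 186.27, U = 20.90, labor force = 207.17 million.
After the second change, employed and labor force both rise by 10.06; unemployed unchanged → E = 196.33, U = 20.90, labor force = 217.23 million.
New unemployment rate = 20.90 / 217.23 = 9.62%.

New unemployment rate ≈ 9.62%.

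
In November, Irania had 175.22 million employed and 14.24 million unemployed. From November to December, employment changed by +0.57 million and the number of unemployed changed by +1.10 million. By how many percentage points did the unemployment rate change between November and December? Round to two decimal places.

November: labor force = 175.22 + 14.24 = 189.46; u = 14.24/189.46 = 7.52%.
December: labor force = 175.79 + 15.34 = 191.13; u = 15.34/191.13 = 8.03%.
Change = 8.03% − 7.52% = +0.51 pp.

The unemployment rate changed by +0.51 percentage points.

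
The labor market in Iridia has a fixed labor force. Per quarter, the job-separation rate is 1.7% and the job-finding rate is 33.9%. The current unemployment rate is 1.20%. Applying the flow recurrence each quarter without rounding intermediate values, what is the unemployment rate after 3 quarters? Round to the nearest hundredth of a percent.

With a fixed labor force, u_{t+1} = u_t + s·(1−u_t) − f·u_t = u_t·(1−s−f) + s.
Here 1−s−f = 0.644 and s = 0.017.
u_1 = 0.012000 × 0.644 + 0.017 = 0.024728.
u_2 = 0.024728 × 0.644 + 0.017 = 0.032925.
u_3 = 0.032925 × 0.644 + 0.017 = 0.038204.

Unemployment rate after three quarters ≈ 3.82%.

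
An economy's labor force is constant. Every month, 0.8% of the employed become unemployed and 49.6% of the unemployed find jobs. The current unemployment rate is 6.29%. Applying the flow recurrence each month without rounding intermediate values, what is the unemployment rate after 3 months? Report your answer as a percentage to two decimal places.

Unemployment rate after three months ≈ 2.16%.

With a fixed labor force, u_{t+1} = u_t + s·(1−u_t) − f·u_t = u_t·(1−s−f) + s.
Here 1−s−f = 0.496 and s = 0.008.
u_1 = 0.062900 × 0.496 + 0.008 = 0.039198.
u_2 = 0.039198 × 0.496 + 0.008 = 0.027442.
u_3 = 0.027442 × 0.496 + 0.008 = 0.021611.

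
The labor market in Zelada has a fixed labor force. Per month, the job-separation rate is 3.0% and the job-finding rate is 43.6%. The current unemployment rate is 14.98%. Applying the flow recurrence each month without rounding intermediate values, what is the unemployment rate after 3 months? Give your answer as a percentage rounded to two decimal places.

With a fixed labor force, u_{t+1} = u_t + s·(1−u_t) − f·u_t = u_t·(1−s−f) + s.
Here 1−s−f = 0.534 and s = 0.030.
u_1 = 0.149800 × 0.534 + 0.030 = 0.109993.
u_2 = 0.109993 × 0.534 + 0.030 = 0.088736.
u_3 = 0.088736 × 0.534 + 0.030 = 0.077385.

Unemployment rate after three months ≈ 7.74%.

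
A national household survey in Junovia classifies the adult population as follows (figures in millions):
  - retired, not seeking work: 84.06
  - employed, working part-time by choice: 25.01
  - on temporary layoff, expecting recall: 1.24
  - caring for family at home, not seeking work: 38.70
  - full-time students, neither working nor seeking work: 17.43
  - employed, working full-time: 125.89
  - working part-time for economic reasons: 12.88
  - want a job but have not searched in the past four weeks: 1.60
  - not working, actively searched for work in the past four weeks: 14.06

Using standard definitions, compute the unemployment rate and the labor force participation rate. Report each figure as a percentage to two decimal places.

Employed = 25.01 + 125.89 + 12.88 = 163.78 million (anyone who worked, including part-time for economic reasons, counts as employed).
Unemployed = 1.24 + 14.06 = 15.30 million (jobless and actively searching, or on temporary layoff).
Labor force = 163.78 + 15.30 = 179.08 million.
Not in labor force = 84.06 + 38.70 + 17.43 + 1.60 = 141.79 million (those not working and not actively searching are outside the labor force — including those who want a job but have given up searching).
Civilian working-age population = 179.08 + 141.79 = 320.87 million.
Unemployment rate = 15.30 / 179.08 = 8.54%.
Labor force participation rate = 179.08 / 320.87 = 55.81%.

Unemployment rate ≈ 8.54%; labor force participation rate ≈ 55.81%.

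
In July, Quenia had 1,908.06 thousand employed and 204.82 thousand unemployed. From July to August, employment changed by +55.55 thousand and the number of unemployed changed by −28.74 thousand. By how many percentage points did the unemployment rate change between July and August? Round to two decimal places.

July: labor force = 1,908.06 + 204.82 = 2,112.88; u = 204.82/2,112.88 = 9.69%.
August: labor force = 1,963.61 + 176.08 = 2,139.69; u = 176.08/2,139.69 = 8.23%.
Change = 8.23% − 9.69% = −1.46 pp.

The unemployment rate changed by −1.46 percentage points.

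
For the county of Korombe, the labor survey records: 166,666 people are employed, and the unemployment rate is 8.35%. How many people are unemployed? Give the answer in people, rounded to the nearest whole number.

Let U be the number unemployed. The labor force is E + U, and U/(E+U) = 0.0835.
So U = 0.0835 × 166,666 / (1 − 0.0835) = 13916.61 / 0.9165 ≈ 15,185.

About 15,185 are unemployed.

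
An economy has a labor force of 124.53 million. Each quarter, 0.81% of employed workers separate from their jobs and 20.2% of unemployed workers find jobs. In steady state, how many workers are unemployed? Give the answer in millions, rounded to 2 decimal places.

About 4.80 million are unemployed in steady state.

Steady-state unemployment rate u* = s/(s+f) = 0.81/(0.81+20.2) = 0.038553.
Unemployed = u* × labor force = 0.038553 × 124.53 ≈ 4.80 million.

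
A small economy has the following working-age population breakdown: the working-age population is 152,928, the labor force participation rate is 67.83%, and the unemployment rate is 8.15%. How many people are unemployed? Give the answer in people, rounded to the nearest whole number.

About 8,454 are unemployed.

Labor force = 0.6783 × 152,928 = 103,731.
Unemployed = 0.0815 × 103,731 ≈ 8,454.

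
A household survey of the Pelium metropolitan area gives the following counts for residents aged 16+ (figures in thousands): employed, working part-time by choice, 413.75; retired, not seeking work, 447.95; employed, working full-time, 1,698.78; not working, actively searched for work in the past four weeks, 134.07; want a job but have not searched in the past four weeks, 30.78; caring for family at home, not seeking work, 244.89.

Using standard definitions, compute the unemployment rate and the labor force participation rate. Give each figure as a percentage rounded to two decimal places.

Employed = 413.75 + 1,698.78 = 2,112.53 thousand.
Unemployed = 134.07 thousand.
Labor force = 2,112.53 + 134.07 = 2,246.60 thousand.
Not in labor force = 447.95 + 30.78 + 244.89 = 723.62 thousand (those not working and not actively searching are outside the labor force — including those who want a job but have given up searching).
Civilian working-age population = 2,246.60 + 723.62 = 2,970.22 thousand.
Unemployment rate = 134.07 / 2,246.60 = 5.97%.
Labor force participation rate = 2,246.60 / 2,970.22 = 75.64%.

Unemployment rate ≈ 5.97%; labor force participation rate ≈ 75.64%.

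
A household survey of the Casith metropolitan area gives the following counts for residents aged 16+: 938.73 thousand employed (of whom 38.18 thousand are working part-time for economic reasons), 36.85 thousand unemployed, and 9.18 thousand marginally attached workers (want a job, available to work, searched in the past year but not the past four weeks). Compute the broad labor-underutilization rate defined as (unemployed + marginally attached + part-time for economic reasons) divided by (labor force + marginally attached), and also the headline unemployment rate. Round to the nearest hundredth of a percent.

Broad underutilization rate ≈ 8.55%; headline unemployment rate ≈ 3.78%.

Labor force = 938.73 + 36.85 = 975.58 thousand.
Numerator = 36.85 + 9.18 + 38.18 = 84.21 thousand.
Denominator = 975.58 + 9.18 = 984.76 thousand.
Broad rate = 84.21 / 984.76 = 8.55%.
Headline unemployment rate = 36.85 / 975.58 = 3.78%.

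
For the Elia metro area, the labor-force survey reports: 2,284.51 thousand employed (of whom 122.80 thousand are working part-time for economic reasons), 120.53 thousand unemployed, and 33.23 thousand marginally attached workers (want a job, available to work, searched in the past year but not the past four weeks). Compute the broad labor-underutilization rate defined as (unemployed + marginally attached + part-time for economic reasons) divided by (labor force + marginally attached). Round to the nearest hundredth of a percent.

Labor force = 2,284.51 + 120.53 = 2,405.04 thousand.
Numerator = 120.53 + 33.23 + 122.80 = 276.56 thousand.
Denominator = 2,405.04 + 33.23 = 2,438.27 thousand.
Broad rate = 276.56 / 2,438.27 = 11.34%.

Broad underutilization rate ≈ 11.34%.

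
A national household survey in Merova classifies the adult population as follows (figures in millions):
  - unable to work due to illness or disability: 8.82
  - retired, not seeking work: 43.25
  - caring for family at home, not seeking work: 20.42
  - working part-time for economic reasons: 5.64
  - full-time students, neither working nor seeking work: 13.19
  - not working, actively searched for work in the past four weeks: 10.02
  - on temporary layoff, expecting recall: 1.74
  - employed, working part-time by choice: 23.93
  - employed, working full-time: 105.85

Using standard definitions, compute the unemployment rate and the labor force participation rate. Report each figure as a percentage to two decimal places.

Employed = 5.64 + 23.93 + 105.85 = 135.42 million (anyone who worked, including part-time for economic reasons, counts as employed).
Unemployed = 10.02 + 1.74 = 11.76 million (jobless and actively searching, or on temporary layoff).
Labor force = 135.42 + 11.76 = 147.18 million.
Not in labor force = 8.82 + 43.25 + 20.42 + 13.19 = 85.68 million (those not working and not actively searching are outside the labor force).
Civilian working-age population = 147.18 + 85.68 = 232.86 million.
Unemployment rate = 11.76 / 147.18 = 7.99%.
Labor force participation rate = 147.18 / 232.86 = 63.21%.

Unemployment rate ≈ 7.99%; labor force participation rate ≈ 63.21%.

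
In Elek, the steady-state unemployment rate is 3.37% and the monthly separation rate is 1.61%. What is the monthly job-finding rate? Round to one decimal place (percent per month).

From u* = s/(s+f): f = s·(1−u)/u.
f = 1.61 × (1 − 0.0337) / 0.0337 = 1.5557 / 0.0337 ≈ 46.2% per month.

Job-finding rate ≈ 46.2% per month.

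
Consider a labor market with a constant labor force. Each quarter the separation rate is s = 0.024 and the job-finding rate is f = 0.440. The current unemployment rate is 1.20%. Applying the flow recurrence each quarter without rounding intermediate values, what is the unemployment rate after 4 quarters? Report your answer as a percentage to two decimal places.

With a fixed labor force, u_{t+1} = u_t + s·(1−u_t) − f·u_t = u_t·(1−s−f) + s.
Here 1−s−f = 0.536 and s = 0.024.
u_1 = 0.012000 × 0.536 + 0.024 = 0.030432.
u_2 = 0.030432 × 0.536 + 0.024 = 0.040312.
u_3 = 0.040312 × 0.536 + 0.024 = 0.045607.
u_4 = 0.045607 × 0.536 + 0.024 = 0.048445.

Unemployment rate after four quarters ≈ 4.84%.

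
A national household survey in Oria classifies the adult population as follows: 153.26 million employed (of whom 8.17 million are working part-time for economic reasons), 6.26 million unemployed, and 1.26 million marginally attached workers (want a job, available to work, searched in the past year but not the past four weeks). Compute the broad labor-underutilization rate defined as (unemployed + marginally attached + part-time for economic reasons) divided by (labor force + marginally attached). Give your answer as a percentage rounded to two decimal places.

Broad underutilization rate ≈ 9.76%.

Labor force = 153.26 + 6.26 = 159.52 million.
Numerator = 6.26 + 1.26 + 8.17 = 15.69 million.
Denominator = 159.52 + 1.26 = 160.78 million.
Broad rate = 15.69 / 160.78 = 9.76%.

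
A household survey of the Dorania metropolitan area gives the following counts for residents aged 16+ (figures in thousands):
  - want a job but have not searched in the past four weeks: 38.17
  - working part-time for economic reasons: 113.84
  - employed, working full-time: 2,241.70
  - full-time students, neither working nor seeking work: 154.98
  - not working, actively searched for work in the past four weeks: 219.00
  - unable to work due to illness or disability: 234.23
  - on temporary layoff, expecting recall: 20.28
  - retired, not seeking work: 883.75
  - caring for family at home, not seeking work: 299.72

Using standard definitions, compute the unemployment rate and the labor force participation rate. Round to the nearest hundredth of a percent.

Unemployment rate ≈ 9.22%; labor force participation rate ≈ 61.70%.

Employed = 113.84 + 2,241.70 = 2,355.54 thousand (anyone who worked, including part-time for economic reasons, counts as employed).
Unemployed = 219.00 + 20.28 = 239.28 thousand (jobless and actively searching, or on temporary layoff).
Labor force = 2,355.54 + 239.28 = 2,594.82 thousand.
Not in labor force = 38.17 + 154.98 + 234.23 + 883.75 + 299.72 = 1,610.85 thousand (those not working and not actively searching are outside the labor force — including those who want a job but have given up searching).
Civilian working-age population = 2,594.82 + 1,610.85 = 4,205.67 thousand.
Unemployment rate = 239.28 / 2,594.82 = 9.22%.
Labor force participation rate = 2,594.82 / 4,205.67 = 61.70%.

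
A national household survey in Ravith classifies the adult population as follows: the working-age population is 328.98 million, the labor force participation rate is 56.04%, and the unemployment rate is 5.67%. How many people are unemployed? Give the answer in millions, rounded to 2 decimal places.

Labor force = 0.5604 × 328.98 = 184.36 million.
Unemployed = 0.0567 × 184.36 ≈ 10.45 million.

About 10.45 million are unemployed.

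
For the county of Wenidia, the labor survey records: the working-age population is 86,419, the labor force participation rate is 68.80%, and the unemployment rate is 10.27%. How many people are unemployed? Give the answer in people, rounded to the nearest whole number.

Labor force = 0.6880 × 86,419 = 59,456.
Unemployed = 0.1027 × 59,456 ≈ 6,106.

About 6,106 are unemployed.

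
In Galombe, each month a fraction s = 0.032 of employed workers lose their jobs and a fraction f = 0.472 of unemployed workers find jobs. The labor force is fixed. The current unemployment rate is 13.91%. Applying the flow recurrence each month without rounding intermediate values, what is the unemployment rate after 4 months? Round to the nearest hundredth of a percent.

With a fixed labor force, u_{t+1} = u_t + s·(1−u_t) − f·u_t = u_t·(1−s−f) + s.
Here 1−s−f = 0.496 and s = 0.032.
u_1 = 0.139100 × 0.496 + 0.032 = 0.100994.
u_2 = 0.100994 × 0.496 + 0.032 = 0.082093.
u_3 = 0.082093 × 0.496 + 0.032 = 0.072718.
u_4 = 0.072718 × 0.496 + 0.032 = 0.068068.

Unemployment rate after four months ≈ 6.81%.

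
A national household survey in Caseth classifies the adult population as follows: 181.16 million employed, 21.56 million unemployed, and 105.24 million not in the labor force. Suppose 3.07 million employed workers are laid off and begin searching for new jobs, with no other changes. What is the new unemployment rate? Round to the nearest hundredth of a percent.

Initially, labor force = 181.16 + 21.56 = 202.72 million, so u = 21.56/202.72 = 10.64%.
After the change, employed falls and unemployed rises by 3.07; labor force unchanged → E = 178.09, U = 24.63, labor force = 202.72 million.
New unemployment rate = 24.63 / 202.72 = 12.15%.

New unemployment rate ≈ 12.15%.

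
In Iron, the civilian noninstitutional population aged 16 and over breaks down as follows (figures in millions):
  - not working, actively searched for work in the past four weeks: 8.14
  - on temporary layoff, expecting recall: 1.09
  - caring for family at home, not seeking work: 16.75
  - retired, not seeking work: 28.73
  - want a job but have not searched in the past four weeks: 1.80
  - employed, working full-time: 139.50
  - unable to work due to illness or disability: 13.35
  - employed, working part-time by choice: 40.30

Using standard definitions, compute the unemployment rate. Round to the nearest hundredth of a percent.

Unemployment rate ≈ 4.88%.

Employed = 139.50 + 40.30 = 179.80 million.
Unemployed = 8.14 + 1.09 = 9.23 million (jobless and actively searching, or on temporary layoff).
Labor force = 179.80 + 9.23 = 189.03 million.
Unemployment rate = 9.23 / 189.03 = 4.88%.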